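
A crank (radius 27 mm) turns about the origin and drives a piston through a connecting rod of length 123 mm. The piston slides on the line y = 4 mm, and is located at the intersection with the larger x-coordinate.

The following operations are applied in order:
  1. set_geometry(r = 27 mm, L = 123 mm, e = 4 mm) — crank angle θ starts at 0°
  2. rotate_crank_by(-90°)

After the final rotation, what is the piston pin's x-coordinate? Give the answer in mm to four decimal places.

set_geometry: r = 27 mm, L = 123 mm, e = 4 mm; θ ← 0°
rotate_crank_by(-90°): θ ← 0° -90° = -90°
crank pin P = (r cos θ, r sin θ) = (0.000000, -27.000000)
h = r sin θ − e = -27.000000 − 4 = -31.000000
x = r cos θ + √(L² − h²) = 0.000000 + √(15129.0 − 961.0000) = 0.000000 + 119.029408 = 119.029408

119.0294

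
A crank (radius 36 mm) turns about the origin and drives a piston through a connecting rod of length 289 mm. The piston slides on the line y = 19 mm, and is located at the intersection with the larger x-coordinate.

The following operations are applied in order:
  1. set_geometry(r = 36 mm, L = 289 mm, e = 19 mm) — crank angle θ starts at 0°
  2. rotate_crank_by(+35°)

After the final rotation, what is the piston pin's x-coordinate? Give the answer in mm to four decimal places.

set_geometry: r = 36 mm, L = 289 mm, e = 19 mm; θ ← 0°
rotate_crank_by(+35°): θ ← 0° +35° = 35°
crank pin P = (r cos θ, r sin θ) = (29.489474, 20.648752)
h = r sin θ − e = 20.648752 − 19 = 1.648752
x = r cos θ + √(L² − h²) = 29.489474 + √(83521.0 − 2.7184) = 29.489474 + 288.995297 = 318.484770

318.4848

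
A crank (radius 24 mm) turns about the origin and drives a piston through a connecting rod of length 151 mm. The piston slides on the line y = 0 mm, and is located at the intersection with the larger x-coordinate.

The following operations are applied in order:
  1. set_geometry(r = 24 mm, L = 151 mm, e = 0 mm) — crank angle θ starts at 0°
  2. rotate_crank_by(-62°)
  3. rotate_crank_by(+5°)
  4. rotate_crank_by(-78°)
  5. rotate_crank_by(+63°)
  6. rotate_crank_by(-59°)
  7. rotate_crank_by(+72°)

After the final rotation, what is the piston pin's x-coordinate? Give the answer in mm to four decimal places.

161.9530

set_geometry: r = 24 mm, L = 151 mm, e = 0 mm; θ ← 0°
rotate_crank_by(-62°): θ ← 0° -62° = -62°
rotate_crank_by(+5°): θ ← -62° +5° = -57°
rotate_crank_by(-78°): θ ← -57° -78° = -135°
rotate_crank_by(+63°): θ ← -135° +63° = -72°
rotate_crank_by(-59°): θ ← -72° -59° = -131°
rotate_crank_by(+72°): θ ← -131° +72° = -59°
crank pin P = (r cos θ, r sin θ) = (12.360914, -20.572015)
h = r sin θ − e = -20.572015 − 0 = -20.572015
x = r cos θ + √(L² − h²) = 12.360914 + √(22801.0 − 423.2078) = 12.360914 + 149.592086 = 161.953000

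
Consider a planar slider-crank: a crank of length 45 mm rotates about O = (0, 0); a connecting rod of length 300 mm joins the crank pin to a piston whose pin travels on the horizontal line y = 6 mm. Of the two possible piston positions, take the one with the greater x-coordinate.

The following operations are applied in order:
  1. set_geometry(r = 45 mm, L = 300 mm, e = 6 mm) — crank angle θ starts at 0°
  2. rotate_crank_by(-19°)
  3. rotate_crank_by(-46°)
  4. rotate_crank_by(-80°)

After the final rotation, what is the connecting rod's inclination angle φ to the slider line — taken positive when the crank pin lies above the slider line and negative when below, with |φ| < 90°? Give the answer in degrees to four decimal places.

set_geometry: r = 45 mm, L = 300 mm, e = 6 mm; θ ← 0°
rotate_crank_by(-19°): θ ← 0° -19° = -19°
rotate_crank_by(-46°): θ ← -19° -46° = -65°
rotate_crank_by(-80°): θ ← -65° -80° = -145°
crank pin P = (r cos θ, r sin θ) = (-36.861842, -25.810940)
h = r sin θ − e = -25.810940 − 6 = -31.810940
sin φ = h / L = -31.810940 / 300 = -0.10603647
φ = arcsin(-0.10603647) = -6.086885°

-6.0869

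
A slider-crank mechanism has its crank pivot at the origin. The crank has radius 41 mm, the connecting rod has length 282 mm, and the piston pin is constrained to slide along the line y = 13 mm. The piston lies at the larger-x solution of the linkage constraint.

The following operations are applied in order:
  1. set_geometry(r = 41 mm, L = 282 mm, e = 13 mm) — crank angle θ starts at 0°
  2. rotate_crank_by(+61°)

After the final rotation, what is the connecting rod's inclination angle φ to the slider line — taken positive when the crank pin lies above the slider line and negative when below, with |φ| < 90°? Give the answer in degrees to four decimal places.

set_geometry: r = 41 mm, L = 282 mm, e = 13 mm; θ ← 0°
rotate_crank_by(+61°): θ ← 0° +61° = 61°
crank pin P = (r cos θ, r sin θ) = (19.877194, 35.859408)
h = r sin θ − e = 35.859408 − 13 = 22.859408
sin φ = h / L = 22.859408 / 282 = 0.08106173
φ = arcsin(0.08106173) = 4.649597°

4.6496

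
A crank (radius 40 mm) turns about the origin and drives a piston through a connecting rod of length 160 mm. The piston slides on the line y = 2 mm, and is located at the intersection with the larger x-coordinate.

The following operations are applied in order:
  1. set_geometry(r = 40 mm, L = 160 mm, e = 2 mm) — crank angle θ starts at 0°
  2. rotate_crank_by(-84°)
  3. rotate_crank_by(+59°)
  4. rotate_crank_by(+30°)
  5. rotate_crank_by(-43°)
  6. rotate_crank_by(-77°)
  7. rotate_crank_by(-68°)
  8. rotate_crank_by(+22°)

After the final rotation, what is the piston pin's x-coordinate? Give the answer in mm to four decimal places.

121.4724

set_geometry: r = 40 mm, L = 160 mm, e = 2 mm; θ ← 0°
rotate_crank_by(-84°): θ ← 0° -84° = -84°
rotate_crank_by(+59°): θ ← -84° +59° = -25°
rotate_crank_by(+30°): θ ← -25° +30° = 5°
rotate_crank_by(-43°): θ ← 5° -43° = -38°
rotate_crank_by(-77°): θ ← -38° -77° = -115°
rotate_crank_by(-68°): θ ← -115° -68° = -183°
rotate_crank_by(+22°): θ ← -183° +22° = -161°
crank pin P = (r cos θ, r sin θ) = (-37.820743, -13.022726)
h = r sin θ − e = -13.022726 − 2 = -15.022726
x = r cos θ + √(L² − h²) = -37.820743 + √(25600.0 − 225.6823) = -37.820743 + 159.293182 = 121.472439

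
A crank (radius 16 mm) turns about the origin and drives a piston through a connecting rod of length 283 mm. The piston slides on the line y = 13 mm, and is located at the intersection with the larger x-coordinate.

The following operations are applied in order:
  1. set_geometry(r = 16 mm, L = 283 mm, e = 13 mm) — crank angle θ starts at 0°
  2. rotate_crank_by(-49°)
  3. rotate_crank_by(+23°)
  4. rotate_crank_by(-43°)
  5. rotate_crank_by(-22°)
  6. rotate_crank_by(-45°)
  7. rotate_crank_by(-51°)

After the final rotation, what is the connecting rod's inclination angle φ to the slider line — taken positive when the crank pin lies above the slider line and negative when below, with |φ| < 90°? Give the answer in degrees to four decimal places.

-2.2378

set_geometry: r = 16 mm, L = 283 mm, e = 13 mm; θ ← 0°
rotate_crank_by(-49°): θ ← 0° -49° = -49°
rotate_crank_by(+23°): θ ← -49° +23° = -26°
rotate_crank_by(-43°): θ ← -26° -43° = -69°
rotate_crank_by(-22°): θ ← -69° -22° = -91°
rotate_crank_by(-45°): θ ← -91° -45° = -136°
rotate_crank_by(-51°): θ ← -136° -51° = -187°
crank pin P = (r cos θ, r sin θ) = (-15.880738, 1.949909)
h = r sin θ − e = 1.949909 − 13 = -11.050091
sin φ = h / L = -11.050091 / 283 = -0.03904626
φ = arcsin(-0.03904626) = -2.237755°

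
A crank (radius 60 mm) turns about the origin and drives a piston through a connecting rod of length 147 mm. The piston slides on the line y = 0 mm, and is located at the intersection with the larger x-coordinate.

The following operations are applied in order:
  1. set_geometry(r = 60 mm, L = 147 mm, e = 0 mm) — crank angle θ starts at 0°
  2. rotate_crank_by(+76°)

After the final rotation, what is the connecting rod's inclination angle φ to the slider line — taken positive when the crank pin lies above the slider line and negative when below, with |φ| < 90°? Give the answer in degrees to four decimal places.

23.3308

set_geometry: r = 60 mm, L = 147 mm, e = 0 mm; θ ← 0°
rotate_crank_by(+76°): θ ← 0° +76° = 76°
crank pin P = (r cos θ, r sin θ) = (14.515314, 58.217744)
h = r sin θ − e = 58.217744 − 0 = 58.217744
sin φ = h / L = 58.217744 / 147 = 0.39603907
φ = arcsin(0.39603907) = 23.330794°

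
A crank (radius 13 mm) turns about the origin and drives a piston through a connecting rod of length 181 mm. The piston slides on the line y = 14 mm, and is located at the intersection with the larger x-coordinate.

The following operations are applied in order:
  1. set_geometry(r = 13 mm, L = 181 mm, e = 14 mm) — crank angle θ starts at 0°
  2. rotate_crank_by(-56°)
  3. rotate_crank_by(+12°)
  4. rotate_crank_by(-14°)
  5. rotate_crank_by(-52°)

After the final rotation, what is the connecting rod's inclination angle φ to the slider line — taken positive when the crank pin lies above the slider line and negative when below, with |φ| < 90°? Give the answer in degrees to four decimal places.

set_geometry: r = 13 mm, L = 181 mm, e = 14 mm; θ ← 0°
rotate_crank_by(-56°): θ ← 0° -56° = -56°
rotate_crank_by(+12°): θ ← -56° +12° = -44°
rotate_crank_by(-14°): θ ← -44° -14° = -58°
rotate_crank_by(-52°): θ ← -58° -52° = -110°
crank pin P = (r cos θ, r sin θ) = (-4.446262, -12.216004)
h = r sin θ − e = -12.216004 − 14 = -26.216004
sin φ = h / L = -26.216004 / 181 = -0.14483980
φ = arcsin(-0.14483980) = -8.328003°

-8.3280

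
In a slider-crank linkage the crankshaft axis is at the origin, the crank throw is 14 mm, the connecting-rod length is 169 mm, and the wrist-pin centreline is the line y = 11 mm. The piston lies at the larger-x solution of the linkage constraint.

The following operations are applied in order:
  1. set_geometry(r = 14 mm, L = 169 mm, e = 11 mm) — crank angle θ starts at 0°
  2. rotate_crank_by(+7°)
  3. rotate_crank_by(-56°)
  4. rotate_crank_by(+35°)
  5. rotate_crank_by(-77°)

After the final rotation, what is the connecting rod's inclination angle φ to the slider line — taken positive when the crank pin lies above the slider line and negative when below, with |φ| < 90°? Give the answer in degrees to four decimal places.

set_geometry: r = 14 mm, L = 169 mm, e = 11 mm; θ ← 0°
rotate_crank_by(+7°): θ ← 0° +7° = 7°
rotate_crank_by(-56°): θ ← 7° -56° = -49°
rotate_crank_by(+35°): θ ← -49° +35° = -14°
rotate_crank_by(-77°): θ ← -14° -77° = -91°
crank pin P = (r cos θ, r sin θ) = (-0.244334, -13.997868)
h = r sin θ − e = -13.997868 − 11 = -24.997868
sin φ = h / L = -24.997868 / 169 = -0.14791638
φ = arcsin(-0.14791638) = -8.506197°

-8.5062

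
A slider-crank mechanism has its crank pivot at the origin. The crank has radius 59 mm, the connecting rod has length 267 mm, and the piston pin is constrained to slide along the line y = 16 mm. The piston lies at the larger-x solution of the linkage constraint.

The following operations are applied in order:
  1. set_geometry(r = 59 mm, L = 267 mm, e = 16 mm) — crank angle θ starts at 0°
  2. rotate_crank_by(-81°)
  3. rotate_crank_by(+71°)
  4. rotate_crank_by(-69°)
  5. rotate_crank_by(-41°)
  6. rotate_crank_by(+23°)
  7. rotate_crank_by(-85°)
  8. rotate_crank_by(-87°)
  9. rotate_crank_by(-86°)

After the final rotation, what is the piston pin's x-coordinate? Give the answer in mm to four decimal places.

set_geometry: r = 59 mm, L = 267 mm, e = 16 mm; θ ← 0°
rotate_crank_by(-81°): θ ← 0° -81° = -81°
rotate_crank_by(+71°): θ ← -81° +71° = -10°
rotate_crank_by(-69°): θ ← -10° -69° = -79°
rotate_crank_by(-41°): θ ← -79° -41° = -120°
rotate_crank_by(+23°): θ ← -120° +23° = -97°
rotate_crank_by(-85°): θ ← -97° -85° = -182°
rotate_crank_by(-87°): θ ← -182° -87° = -269°
rotate_crank_by(-86°): θ ← -269° -86° = -355°
crank pin P = (r cos θ, r sin θ) = (58.775487, 5.142189)
h = r sin θ − e = 5.142189 − 16 = -10.857811
x = r cos θ + √(L² − h²) = 58.775487 + √(71289.0 − 117.8921) = 58.775487 + 266.779137 = 325.554624

325.5546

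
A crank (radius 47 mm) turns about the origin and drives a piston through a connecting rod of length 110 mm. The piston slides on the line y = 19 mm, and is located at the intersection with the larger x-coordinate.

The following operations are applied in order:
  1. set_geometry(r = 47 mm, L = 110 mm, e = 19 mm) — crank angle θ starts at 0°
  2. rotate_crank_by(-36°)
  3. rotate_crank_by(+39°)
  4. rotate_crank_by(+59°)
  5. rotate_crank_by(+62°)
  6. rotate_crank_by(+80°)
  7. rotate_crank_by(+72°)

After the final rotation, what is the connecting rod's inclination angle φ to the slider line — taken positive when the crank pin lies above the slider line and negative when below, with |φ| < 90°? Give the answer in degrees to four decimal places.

-36.7024

set_geometry: r = 47 mm, L = 110 mm, e = 19 mm; θ ← 0°
rotate_crank_by(-36°): θ ← 0° -36° = -36°
rotate_crank_by(+39°): θ ← -36° +39° = 3°
rotate_crank_by(+59°): θ ← 3° +59° = 62°
rotate_crank_by(+62°): θ ← 62° +62° = 124°
rotate_crank_by(+80°): θ ← 124° +80° = 204°
rotate_crank_by(+72°): θ ← 204° +72° = 276°
crank pin P = (r cos θ, r sin θ) = (4.912838, -46.742529)
h = r sin θ − e = -46.742529 − 19 = -65.742529
sin φ = h / L = -65.742529 / 110 = -0.59765936
φ = arcsin(-0.59765936) = -36.702445°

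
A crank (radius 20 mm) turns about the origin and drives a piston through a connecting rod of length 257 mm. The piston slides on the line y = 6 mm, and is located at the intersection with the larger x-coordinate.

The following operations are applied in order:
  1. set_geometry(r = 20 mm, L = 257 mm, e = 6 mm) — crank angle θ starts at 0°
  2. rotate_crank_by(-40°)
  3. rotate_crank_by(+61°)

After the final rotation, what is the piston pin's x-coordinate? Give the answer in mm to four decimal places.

set_geometry: r = 20 mm, L = 257 mm, e = 6 mm; θ ← 0°
rotate_crank_by(-40°): θ ← 0° -40° = -40°
rotate_crank_by(+61°): θ ← -40° +61° = 21°
crank pin P = (r cos θ, r sin θ) = (18.671609, 7.167359)
h = r sin θ − e = 7.167359 − 6 = 1.167359
x = r cos θ + √(L² − h²) = 18.671609 + √(66049.0 − 1.3627) = 18.671609 + 256.997349 = 275.668957

275.6690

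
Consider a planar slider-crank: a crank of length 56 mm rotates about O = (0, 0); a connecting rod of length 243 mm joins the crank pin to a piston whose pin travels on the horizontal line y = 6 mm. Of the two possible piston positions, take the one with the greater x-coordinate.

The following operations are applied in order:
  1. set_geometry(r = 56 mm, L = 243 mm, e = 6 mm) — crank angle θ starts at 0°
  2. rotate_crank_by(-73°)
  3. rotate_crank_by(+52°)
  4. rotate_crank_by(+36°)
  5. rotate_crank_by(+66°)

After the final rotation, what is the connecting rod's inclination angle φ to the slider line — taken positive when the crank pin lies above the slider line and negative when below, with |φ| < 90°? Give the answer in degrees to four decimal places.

set_geometry: r = 56 mm, L = 243 mm, e = 6 mm; θ ← 0°
rotate_crank_by(-73°): θ ← 0° -73° = -73°
rotate_crank_by(+52°): θ ← -73° +52° = -21°
rotate_crank_by(+36°): θ ← -21° +36° = 15°
rotate_crank_by(+66°): θ ← 15° +66° = 81°
crank pin P = (r cos θ, r sin θ) = (8.760330, 55.310547)
h = r sin θ − e = 55.310547 − 6 = 49.310547
sin φ = h / L = 49.310547 / 243 = 0.20292406
φ = arcsin(0.20292406) = 11.708003°

11.7080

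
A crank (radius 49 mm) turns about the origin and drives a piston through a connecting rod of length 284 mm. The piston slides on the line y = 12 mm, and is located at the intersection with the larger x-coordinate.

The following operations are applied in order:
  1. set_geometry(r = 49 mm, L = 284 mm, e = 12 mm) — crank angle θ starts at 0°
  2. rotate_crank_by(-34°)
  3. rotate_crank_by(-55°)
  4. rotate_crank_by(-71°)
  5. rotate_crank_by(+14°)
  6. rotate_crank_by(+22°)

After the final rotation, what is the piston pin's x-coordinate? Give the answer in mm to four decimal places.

set_geometry: r = 49 mm, L = 284 mm, e = 12 mm; θ ← 0°
rotate_crank_by(-34°): θ ← 0° -34° = -34°
rotate_crank_by(-55°): θ ← -34° -55° = -89°
rotate_crank_by(-71°): θ ← -89° -71° = -160°
rotate_crank_by(+14°): θ ← -160° +14° = -146°
rotate_crank_by(+22°): θ ← -146° +22° = -124°
crank pin P = (r cos θ, r sin θ) = (-27.400452, -40.622841)
h = r sin θ − e = -40.622841 − 12 = -52.622841
x = r cos θ + √(L² − h²) = -27.400452 + √(80656.0 − 2769.1634) = -27.400452 + 279.082132 = 251.681680

251.6817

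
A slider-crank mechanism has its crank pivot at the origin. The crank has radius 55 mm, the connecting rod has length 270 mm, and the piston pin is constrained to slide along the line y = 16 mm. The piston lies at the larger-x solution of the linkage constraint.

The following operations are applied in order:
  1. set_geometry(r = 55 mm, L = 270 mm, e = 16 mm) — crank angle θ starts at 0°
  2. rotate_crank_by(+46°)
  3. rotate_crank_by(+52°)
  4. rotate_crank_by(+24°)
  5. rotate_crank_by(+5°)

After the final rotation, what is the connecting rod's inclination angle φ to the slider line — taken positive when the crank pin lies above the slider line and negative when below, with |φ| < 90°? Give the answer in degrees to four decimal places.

set_geometry: r = 55 mm, L = 270 mm, e = 16 mm; θ ← 0°
rotate_crank_by(+46°): θ ← 0° +46° = 46°
rotate_crank_by(+52°): θ ← 46° +52° = 98°
rotate_crank_by(+24°): θ ← 98° +24° = 122°
rotate_crank_by(+5°): θ ← 122° +5° = 127°
crank pin P = (r cos θ, r sin θ) = (-33.099826, 43.924953)
h = r sin θ − e = 43.924953 − 16 = 27.924953
sin φ = h / L = 27.924953 / 270 = 0.10342575
φ = arcsin(0.10342575) = 5.936475°

5.9365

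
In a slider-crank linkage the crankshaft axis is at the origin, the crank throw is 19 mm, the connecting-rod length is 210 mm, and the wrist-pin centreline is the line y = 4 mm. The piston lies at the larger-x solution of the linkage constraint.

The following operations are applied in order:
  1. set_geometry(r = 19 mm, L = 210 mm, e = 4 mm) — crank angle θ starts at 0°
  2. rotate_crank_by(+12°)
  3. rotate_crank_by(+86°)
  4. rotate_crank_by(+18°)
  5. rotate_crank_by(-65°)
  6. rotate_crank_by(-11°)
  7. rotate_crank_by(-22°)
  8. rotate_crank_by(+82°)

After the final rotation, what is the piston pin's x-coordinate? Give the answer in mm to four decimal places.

set_geometry: r = 19 mm, L = 210 mm, e = 4 mm; θ ← 0°
rotate_crank_by(+12°): θ ← 0° +12° = 12°
rotate_crank_by(+86°): θ ← 12° +86° = 98°
rotate_crank_by(+18°): θ ← 98° +18° = 116°
rotate_crank_by(-65°): θ ← 116° -65° = 51°
rotate_crank_by(-11°): θ ← 51° -11° = 40°
rotate_crank_by(-22°): θ ← 40° -22° = 18°
rotate_crank_by(+82°): θ ← 18° +82° = 100°
crank pin P = (r cos θ, r sin θ) = (-3.299315, 18.711347)
h = r sin θ − e = 18.711347 − 4 = 14.711347
x = r cos θ + √(L² − h²) = -3.299315 + √(44100.0 − 216.4237) = -3.299315 + 209.484072 = 206.184756

206.1848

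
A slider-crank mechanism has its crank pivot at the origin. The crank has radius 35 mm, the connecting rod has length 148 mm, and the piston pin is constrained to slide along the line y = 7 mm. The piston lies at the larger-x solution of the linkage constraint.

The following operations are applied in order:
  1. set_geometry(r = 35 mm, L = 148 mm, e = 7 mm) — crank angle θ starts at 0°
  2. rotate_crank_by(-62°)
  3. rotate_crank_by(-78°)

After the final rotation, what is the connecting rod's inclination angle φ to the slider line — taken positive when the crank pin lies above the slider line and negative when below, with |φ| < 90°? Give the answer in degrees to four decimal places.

set_geometry: r = 35 mm, L = 148 mm, e = 7 mm; θ ← 0°
rotate_crank_by(-62°): θ ← 0° -62° = -62°
rotate_crank_by(-78°): θ ← -62° -78° = -140°
crank pin P = (r cos θ, r sin θ) = (-26.811556, -22.497566)
h = r sin θ − e = -22.497566 − 7 = -29.497566
sin φ = h / L = -29.497566 / 148 = -0.19930788
φ = arcsin(-0.19930788) = -11.496489°

-11.4965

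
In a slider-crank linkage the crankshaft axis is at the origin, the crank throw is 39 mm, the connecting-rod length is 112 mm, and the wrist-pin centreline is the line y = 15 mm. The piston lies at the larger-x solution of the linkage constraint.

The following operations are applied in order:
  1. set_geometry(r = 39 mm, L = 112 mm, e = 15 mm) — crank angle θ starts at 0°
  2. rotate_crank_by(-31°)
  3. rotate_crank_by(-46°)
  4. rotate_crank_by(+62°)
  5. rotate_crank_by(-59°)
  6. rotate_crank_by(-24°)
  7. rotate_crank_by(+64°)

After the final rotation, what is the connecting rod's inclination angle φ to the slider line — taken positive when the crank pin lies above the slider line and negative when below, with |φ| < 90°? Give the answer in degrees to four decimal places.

-19.1867

set_geometry: r = 39 mm, L = 112 mm, e = 15 mm; θ ← 0°
rotate_crank_by(-31°): θ ← 0° -31° = -31°
rotate_crank_by(-46°): θ ← -31° -46° = -77°
rotate_crank_by(+62°): θ ← -77° +62° = -15°
rotate_crank_by(-59°): θ ← -15° -59° = -74°
rotate_crank_by(-24°): θ ← -74° -24° = -98°
rotate_crank_by(+64°): θ ← -98° +64° = -34°
crank pin P = (r cos θ, r sin θ) = (32.332465, -21.808523)
h = r sin θ − e = -21.808523 − 15 = -36.808523
sin φ = h / L = -36.808523 / 112 = -0.32864753
φ = arcsin(-0.32864753) = -19.186707°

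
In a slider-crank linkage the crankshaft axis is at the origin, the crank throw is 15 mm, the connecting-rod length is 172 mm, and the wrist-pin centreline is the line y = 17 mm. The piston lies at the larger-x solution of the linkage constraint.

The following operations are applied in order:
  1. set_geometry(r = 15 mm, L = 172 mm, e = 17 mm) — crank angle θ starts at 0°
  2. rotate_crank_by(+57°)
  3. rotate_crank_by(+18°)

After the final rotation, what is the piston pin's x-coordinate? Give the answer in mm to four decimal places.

175.8640

set_geometry: r = 15 mm, L = 172 mm, e = 17 mm; θ ← 0°
rotate_crank_by(+57°): θ ← 0° +57° = 57°
rotate_crank_by(+18°): θ ← 57° +18° = 75°
crank pin P = (r cos θ, r sin θ) = (3.882286, 14.488887)
h = r sin θ − e = 14.488887 − 17 = -2.511113
x = r cos θ + √(L² − h²) = 3.882286 + √(29584.0 − 6.3057) = 3.882286 + 171.981669 = 175.863954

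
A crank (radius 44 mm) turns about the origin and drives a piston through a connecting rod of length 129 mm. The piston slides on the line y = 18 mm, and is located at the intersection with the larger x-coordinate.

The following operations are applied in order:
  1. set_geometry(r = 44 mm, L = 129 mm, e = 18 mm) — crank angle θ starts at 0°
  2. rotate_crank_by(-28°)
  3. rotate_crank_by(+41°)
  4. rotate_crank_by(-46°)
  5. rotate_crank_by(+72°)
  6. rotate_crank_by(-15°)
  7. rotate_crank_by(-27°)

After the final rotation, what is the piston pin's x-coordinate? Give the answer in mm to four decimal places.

171.3320

set_geometry: r = 44 mm, L = 129 mm, e = 18 mm; θ ← 0°
rotate_crank_by(-28°): θ ← 0° -28° = -28°
rotate_crank_by(+41°): θ ← -28° +41° = 13°
rotate_crank_by(-46°): θ ← 13° -46° = -33°
rotate_crank_by(+72°): θ ← -33° +72° = 39°
rotate_crank_by(-15°): θ ← 39° -15° = 24°
rotate_crank_by(-27°): θ ← 24° -27° = -3°
crank pin P = (r cos θ, r sin θ) = (43.939700, -2.302782)
h = r sin θ − e = -2.302782 − 18 = -20.302782
x = r cos θ + √(L² − h²) = 43.939700 + √(16641.0 − 412.2030) = 43.939700 + 127.392296 = 171.331995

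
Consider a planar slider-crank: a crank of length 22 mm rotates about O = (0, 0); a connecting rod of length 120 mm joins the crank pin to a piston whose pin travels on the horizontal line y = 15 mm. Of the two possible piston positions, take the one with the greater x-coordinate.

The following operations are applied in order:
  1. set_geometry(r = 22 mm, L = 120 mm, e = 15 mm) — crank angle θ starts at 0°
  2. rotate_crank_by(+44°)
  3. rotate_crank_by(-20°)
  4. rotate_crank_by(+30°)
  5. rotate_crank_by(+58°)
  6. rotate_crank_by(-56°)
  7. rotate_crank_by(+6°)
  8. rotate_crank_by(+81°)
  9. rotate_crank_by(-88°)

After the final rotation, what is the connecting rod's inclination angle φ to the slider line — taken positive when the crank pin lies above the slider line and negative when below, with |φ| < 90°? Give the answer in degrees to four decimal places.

1.4427

set_geometry: r = 22 mm, L = 120 mm, e = 15 mm; θ ← 0°
rotate_crank_by(+44°): θ ← 0° +44° = 44°
rotate_crank_by(-20°): θ ← 44° -20° = 24°
rotate_crank_by(+30°): θ ← 24° +30° = 54°
rotate_crank_by(+58°): θ ← 54° +58° = 112°
rotate_crank_by(-56°): θ ← 112° -56° = 56°
rotate_crank_by(+6°): θ ← 56° +6° = 62°
rotate_crank_by(+81°): θ ← 62° +81° = 143°
rotate_crank_by(-88°): θ ← 143° -88° = 55°
crank pin P = (r cos θ, r sin θ) = (12.618682, 18.021345)
h = r sin θ − e = 18.021345 − 15 = 3.021345
sin φ = h / L = 3.021345 / 120 = 0.02517787
φ = arcsin(0.02517787) = 1.442738°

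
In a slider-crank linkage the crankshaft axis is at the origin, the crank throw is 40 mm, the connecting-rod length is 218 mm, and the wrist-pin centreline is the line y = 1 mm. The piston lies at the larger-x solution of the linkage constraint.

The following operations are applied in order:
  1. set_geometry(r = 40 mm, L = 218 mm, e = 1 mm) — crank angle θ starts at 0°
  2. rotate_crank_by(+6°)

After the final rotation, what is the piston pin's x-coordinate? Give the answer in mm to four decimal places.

257.7577

set_geometry: r = 40 mm, L = 218 mm, e = 1 mm; θ ← 0°
rotate_crank_by(+6°): θ ← 0° +6° = 6°
crank pin P = (r cos θ, r sin θ) = (39.780876, 4.181139)
h = r sin θ − e = 4.181139 − 1 = 3.181139
x = r cos θ + √(L² − h²) = 39.780876 + √(47524.0 − 10.1196) = 39.780876 + 217.976789 = 257.757664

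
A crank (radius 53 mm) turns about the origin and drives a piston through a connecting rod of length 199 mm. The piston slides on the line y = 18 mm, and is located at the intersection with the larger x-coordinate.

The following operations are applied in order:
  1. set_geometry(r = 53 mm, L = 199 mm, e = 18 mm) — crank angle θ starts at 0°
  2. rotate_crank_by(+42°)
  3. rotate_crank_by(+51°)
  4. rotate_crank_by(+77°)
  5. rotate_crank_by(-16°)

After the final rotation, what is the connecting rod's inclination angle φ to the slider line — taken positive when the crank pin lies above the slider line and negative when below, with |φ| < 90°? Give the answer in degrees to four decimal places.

set_geometry: r = 53 mm, L = 199 mm, e = 18 mm; θ ← 0°
rotate_crank_by(+42°): θ ← 0° +42° = 42°
rotate_crank_by(+51°): θ ← 42° +51° = 93°
rotate_crank_by(+77°): θ ← 93° +77° = 170°
rotate_crank_by(-16°): θ ← 170° -16° = 154°
crank pin P = (r cos θ, r sin θ) = (-47.636084, 23.233671)
h = r sin θ − e = 23.233671 − 18 = 5.233671
sin φ = h / L = 5.233671 / 199 = 0.02629985
φ = arcsin(0.02629985) = 1.507044°

1.5070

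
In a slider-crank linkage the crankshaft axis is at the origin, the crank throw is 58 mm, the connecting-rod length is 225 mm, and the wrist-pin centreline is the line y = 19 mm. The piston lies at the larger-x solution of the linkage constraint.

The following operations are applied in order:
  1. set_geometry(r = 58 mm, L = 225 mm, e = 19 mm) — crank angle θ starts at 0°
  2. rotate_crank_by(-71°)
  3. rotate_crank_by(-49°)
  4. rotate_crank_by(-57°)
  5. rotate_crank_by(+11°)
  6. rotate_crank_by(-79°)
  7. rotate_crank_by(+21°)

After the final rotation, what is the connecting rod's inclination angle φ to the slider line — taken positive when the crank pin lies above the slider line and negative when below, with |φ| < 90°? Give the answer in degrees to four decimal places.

5.4296

set_geometry: r = 58 mm, L = 225 mm, e = 19 mm; θ ← 0°
rotate_crank_by(-71°): θ ← 0° -71° = -71°
rotate_crank_by(-49°): θ ← -71° -49° = -120°
rotate_crank_by(-57°): θ ← -120° -57° = -177°
rotate_crank_by(+11°): θ ← -177° +11° = -166°
rotate_crank_by(-79°): θ ← -166° -79° = -245°
rotate_crank_by(+21°): θ ← -245° +21° = -224°
crank pin P = (r cos θ, r sin θ) = (-41.721708, 40.290185)
h = r sin θ − e = 40.290185 − 19 = 21.290185
sin φ = h / L = 21.290185 / 225 = 0.09462305
φ = arcsin(0.09462305) = 5.429624°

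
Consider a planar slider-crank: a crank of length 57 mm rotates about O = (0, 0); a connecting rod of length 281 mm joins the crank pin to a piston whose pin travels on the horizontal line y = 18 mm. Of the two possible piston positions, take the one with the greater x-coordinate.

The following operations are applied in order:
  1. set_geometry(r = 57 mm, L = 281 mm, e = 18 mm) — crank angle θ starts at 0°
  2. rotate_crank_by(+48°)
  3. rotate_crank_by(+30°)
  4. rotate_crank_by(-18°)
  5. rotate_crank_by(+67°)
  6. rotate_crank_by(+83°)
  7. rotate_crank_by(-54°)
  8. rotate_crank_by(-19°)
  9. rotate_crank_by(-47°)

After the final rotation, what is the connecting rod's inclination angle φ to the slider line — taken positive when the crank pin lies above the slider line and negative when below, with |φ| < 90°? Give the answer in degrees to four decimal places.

set_geometry: r = 57 mm, L = 281 mm, e = 18 mm; θ ← 0°
rotate_crank_by(+48°): θ ← 0° +48° = 48°
rotate_crank_by(+30°): θ ← 48° +30° = 78°
rotate_crank_by(-18°): θ ← 78° -18° = 60°
rotate_crank_by(+67°): θ ← 60° +67° = 127°
rotate_crank_by(+83°): θ ← 127° +83° = 210°
rotate_crank_by(-54°): θ ← 210° -54° = 156°
rotate_crank_by(-19°): θ ← 156° -19° = 137°
rotate_crank_by(-47°): θ ← 137° -47° = 90°
crank pin P = (r cos θ, r sin θ) = (0.000000, 57.000000)
h = r sin θ − e = 57.000000 − 18 = 39.000000
sin φ = h / L = 39.000000 / 281 = 0.13879004
φ = arcsin(0.13879004) = 7.977837°

7.9778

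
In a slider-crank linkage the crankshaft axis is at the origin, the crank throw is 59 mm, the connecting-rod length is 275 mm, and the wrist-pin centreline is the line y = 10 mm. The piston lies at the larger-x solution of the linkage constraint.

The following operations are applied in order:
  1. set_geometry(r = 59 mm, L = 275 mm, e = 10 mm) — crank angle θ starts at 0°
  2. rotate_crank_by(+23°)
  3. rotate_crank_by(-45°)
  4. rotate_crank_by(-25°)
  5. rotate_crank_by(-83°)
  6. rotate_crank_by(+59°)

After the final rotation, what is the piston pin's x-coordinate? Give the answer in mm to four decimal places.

set_geometry: r = 59 mm, L = 275 mm, e = 10 mm; θ ← 0°
rotate_crank_by(+23°): θ ← 0° +23° = 23°
rotate_crank_by(-45°): θ ← 23° -45° = -22°
rotate_crank_by(-25°): θ ← -22° -25° = -47°
rotate_crank_by(-83°): θ ← -47° -83° = -130°
rotate_crank_by(+59°): θ ← -130° +59° = -71°
crank pin P = (r cos θ, r sin θ) = (19.208521, -55.785596)
h = r sin θ − e = -55.785596 − 10 = -65.785596
x = r cos θ + √(L² − h²) = 19.208521 + √(75625.0 − 4327.7446) = 19.208521 + 267.015459 = 286.223980

286.2240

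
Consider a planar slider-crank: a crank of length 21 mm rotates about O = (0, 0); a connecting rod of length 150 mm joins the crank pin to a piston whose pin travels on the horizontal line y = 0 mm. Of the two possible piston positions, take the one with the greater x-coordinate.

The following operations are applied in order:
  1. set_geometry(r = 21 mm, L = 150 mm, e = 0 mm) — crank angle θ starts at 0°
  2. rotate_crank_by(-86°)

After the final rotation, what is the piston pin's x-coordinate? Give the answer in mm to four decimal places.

149.9948

set_geometry: r = 21 mm, L = 150 mm, e = 0 mm; θ ← 0°
rotate_crank_by(-86°): θ ← 0° -86° = -86°
crank pin P = (r cos θ, r sin θ) = (1.464886, -20.948845)
h = r sin θ − e = -20.948845 − 0 = -20.948845
x = r cos θ + √(L² − h²) = 1.464886 + √(22500.0 − 438.8541) = 1.464886 + 148.529949 = 149.994835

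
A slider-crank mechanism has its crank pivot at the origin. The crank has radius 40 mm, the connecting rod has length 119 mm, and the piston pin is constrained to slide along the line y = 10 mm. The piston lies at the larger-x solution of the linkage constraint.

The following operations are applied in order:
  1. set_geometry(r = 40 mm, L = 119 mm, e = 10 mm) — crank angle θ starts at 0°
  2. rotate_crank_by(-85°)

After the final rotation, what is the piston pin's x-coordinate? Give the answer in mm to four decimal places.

set_geometry: r = 40 mm, L = 119 mm, e = 10 mm; θ ← 0°
rotate_crank_by(-85°): θ ← 0° -85° = -85°
crank pin P = (r cos θ, r sin θ) = (3.486230, -39.847788)
h = r sin θ − e = -39.847788 − 10 = -49.847788
x = r cos θ + √(L² − h²) = 3.486230 + √(14161.0 − 2484.8020) = 3.486230 + 108.056458 = 111.542687

111.5427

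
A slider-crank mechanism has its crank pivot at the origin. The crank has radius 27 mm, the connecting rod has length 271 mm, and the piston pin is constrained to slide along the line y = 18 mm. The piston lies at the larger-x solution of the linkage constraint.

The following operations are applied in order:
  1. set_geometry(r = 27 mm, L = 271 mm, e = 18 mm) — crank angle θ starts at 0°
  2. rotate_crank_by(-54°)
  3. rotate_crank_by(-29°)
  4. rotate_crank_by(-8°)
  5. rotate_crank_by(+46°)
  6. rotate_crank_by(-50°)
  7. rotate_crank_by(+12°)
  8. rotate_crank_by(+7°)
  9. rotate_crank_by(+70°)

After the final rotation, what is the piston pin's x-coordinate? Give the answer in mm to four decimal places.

set_geometry: r = 27 mm, L = 271 mm, e = 18 mm; θ ← 0°
rotate_crank_by(-54°): θ ← 0° -54° = -54°
rotate_crank_by(-29°): θ ← -54° -29° = -83°
rotate_crank_by(-8°): θ ← -83° -8° = -91°
rotate_crank_by(+46°): θ ← -91° +46° = -45°
rotate_crank_by(-50°): θ ← -45° -50° = -95°
rotate_crank_by(+12°): θ ← -95° +12° = -83°
rotate_crank_by(+7°): θ ← -83° +7° = -76°
rotate_crank_by(+70°): θ ← -76° +70° = -6°
crank pin P = (r cos θ, r sin θ) = (26.852091, -2.822269)
h = r sin θ − e = -2.822269 − 18 = -20.822269
x = r cos θ + √(L² − h²) = 26.852091 + √(73441.0 − 433.5669) = 26.852091 + 270.198877 = 297.050968

297.0510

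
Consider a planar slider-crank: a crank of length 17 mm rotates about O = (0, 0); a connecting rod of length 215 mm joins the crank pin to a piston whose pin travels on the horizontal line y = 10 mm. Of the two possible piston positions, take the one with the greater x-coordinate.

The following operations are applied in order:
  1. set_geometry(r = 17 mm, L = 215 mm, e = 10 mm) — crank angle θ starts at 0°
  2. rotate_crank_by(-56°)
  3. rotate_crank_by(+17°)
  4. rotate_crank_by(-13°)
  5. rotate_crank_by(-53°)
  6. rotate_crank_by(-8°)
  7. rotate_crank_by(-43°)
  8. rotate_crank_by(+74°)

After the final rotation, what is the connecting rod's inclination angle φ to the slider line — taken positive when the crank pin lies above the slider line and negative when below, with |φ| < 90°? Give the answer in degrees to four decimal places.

-7.1699

set_geometry: r = 17 mm, L = 215 mm, e = 10 mm; θ ← 0°
rotate_crank_by(-56°): θ ← 0° -56° = -56°
rotate_crank_by(+17°): θ ← -56° +17° = -39°
rotate_crank_by(-13°): θ ← -39° -13° = -52°
rotate_crank_by(-53°): θ ← -52° -53° = -105°
rotate_crank_by(-8°): θ ← -105° -8° = -113°
rotate_crank_by(-43°): θ ← -113° -43° = -156°
rotate_crank_by(+74°): θ ← -156° +74° = -82°
crank pin P = (r cos θ, r sin θ) = (2.365943, -16.834557)
h = r sin θ − e = -16.834557 − 10 = -26.834557
sin φ = h / L = -26.834557 / 215 = -0.12481189
φ = arcsin(-0.12481189) = -7.169893°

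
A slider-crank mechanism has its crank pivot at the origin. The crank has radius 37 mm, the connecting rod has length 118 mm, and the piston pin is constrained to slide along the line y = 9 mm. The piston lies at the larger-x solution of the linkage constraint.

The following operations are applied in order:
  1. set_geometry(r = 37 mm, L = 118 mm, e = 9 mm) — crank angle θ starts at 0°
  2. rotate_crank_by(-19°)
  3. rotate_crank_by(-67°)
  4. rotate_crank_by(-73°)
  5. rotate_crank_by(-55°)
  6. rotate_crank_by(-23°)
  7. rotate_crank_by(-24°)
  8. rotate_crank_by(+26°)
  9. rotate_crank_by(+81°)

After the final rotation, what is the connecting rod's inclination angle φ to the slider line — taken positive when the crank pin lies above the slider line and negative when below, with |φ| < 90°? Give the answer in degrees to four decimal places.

-12.3408

set_geometry: r = 37 mm, L = 118 mm, e = 9 mm; θ ← 0°
rotate_crank_by(-19°): θ ← 0° -19° = -19°
rotate_crank_by(-67°): θ ← -19° -67° = -86°
rotate_crank_by(-73°): θ ← -86° -73° = -159°
rotate_crank_by(-55°): θ ← -159° -55° = -214°
rotate_crank_by(-23°): θ ← -214° -23° = -237°
rotate_crank_by(-24°): θ ← -237° -24° = -261°
rotate_crank_by(+26°): θ ← -261° +26° = -235°
rotate_crank_by(+81°): θ ← -235° +81° = -154°
crank pin P = (r cos θ, r sin θ) = (-33.255380, -16.219732)
h = r sin θ − e = -16.219732 − 9 = -25.219732
sin φ = h / L = -25.219732 / 118 = -0.21372655
φ = arcsin(-0.21372655) = -12.340827°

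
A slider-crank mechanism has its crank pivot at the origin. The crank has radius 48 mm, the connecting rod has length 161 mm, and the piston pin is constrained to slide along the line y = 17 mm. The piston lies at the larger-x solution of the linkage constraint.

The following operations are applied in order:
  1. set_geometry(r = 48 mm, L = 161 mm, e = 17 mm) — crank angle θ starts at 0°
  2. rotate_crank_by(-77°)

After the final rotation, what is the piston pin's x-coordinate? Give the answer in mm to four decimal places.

set_geometry: r = 48 mm, L = 161 mm, e = 17 mm; θ ← 0°
rotate_crank_by(-77°): θ ← 0° -77° = -77°
crank pin P = (r cos θ, r sin θ) = (10.797651, -46.769763)
h = r sin θ − e = -46.769763 − 17 = -63.769763
x = r cos θ + √(L² − h²) = 10.797651 + √(25921.0 − 4066.5827) = 10.797651 + 147.832396 = 158.630047

158.6300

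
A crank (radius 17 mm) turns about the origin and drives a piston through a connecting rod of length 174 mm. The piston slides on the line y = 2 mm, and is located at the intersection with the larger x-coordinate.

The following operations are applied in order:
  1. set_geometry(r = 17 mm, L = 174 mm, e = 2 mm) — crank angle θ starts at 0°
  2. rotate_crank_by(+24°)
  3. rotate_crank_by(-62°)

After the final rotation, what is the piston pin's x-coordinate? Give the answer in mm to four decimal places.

186.9490

set_geometry: r = 17 mm, L = 174 mm, e = 2 mm; θ ← 0°
rotate_crank_by(+24°): θ ← 0° +24° = 24°
rotate_crank_by(-62°): θ ← 24° -62° = -38°
crank pin P = (r cos θ, r sin θ) = (13.396183, -10.466245)
h = r sin θ − e = -10.466245 − 2 = -12.466245
x = r cos θ + √(L² − h²) = 13.396183 + √(30276.0 − 155.4073) = 13.396183 + 173.552853 = 186.949036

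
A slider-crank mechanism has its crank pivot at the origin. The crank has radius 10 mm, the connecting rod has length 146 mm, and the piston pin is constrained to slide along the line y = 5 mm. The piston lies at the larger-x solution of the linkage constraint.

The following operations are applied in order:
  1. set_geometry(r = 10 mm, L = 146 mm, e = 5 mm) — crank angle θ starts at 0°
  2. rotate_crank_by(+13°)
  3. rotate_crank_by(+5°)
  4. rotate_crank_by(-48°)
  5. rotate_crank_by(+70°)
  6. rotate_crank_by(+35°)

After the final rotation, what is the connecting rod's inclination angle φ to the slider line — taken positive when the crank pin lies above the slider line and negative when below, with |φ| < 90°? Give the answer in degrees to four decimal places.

1.8288

set_geometry: r = 10 mm, L = 146 mm, e = 5 mm; θ ← 0°
rotate_crank_by(+13°): θ ← 0° +13° = 13°
rotate_crank_by(+5°): θ ← 13° +5° = 18°
rotate_crank_by(-48°): θ ← 18° -48° = -30°
rotate_crank_by(+70°): θ ← -30° +70° = 40°
rotate_crank_by(+35°): θ ← 40° +35° = 75°
crank pin P = (r cos θ, r sin θ) = (2.588190, 9.659258)
h = r sin θ − e = 9.659258 − 5 = 4.659258
sin φ = h / L = 4.659258 / 146 = 0.03191273
φ = arcsin(0.03191273) = 1.828775°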